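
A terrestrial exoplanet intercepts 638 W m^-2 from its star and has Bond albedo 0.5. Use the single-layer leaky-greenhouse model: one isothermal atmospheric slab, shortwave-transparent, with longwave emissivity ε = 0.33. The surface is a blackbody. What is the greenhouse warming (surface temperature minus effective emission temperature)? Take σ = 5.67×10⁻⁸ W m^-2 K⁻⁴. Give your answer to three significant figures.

8.93 K

At the top of the atmosphere, σT_e⁴ = S(1−α)/4 = 79.75 W m^-2, giving T_e = 193.7 K.
For a single slab of emissivity ε, T_s⁴ = 2T_e⁴/(2−ε); thus T_s = 193.7·(1.198)^(1/4) = 202.6 K.
Greenhouse warming: T_s − T_e = 8.930 K.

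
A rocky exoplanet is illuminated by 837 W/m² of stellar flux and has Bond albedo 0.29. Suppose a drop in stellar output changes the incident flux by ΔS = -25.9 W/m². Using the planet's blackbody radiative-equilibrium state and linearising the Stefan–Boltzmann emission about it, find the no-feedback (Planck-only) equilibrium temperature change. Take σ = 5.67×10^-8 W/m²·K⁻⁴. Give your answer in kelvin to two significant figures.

-1.8 K

Unperturbed T_e = [837.0·(1−0.29)/(4σ)]^¼ = 226.2 K.
ΔF = Δ[S(1−α)]/4 = (1−0.29)·-25.9/4 = -4.597 W/m².
The Planck feedback parameter is 4σT_e³ = 2.627 W/m²/K.
So ΔT₀ = -4.597/2.627 = -1.75 K.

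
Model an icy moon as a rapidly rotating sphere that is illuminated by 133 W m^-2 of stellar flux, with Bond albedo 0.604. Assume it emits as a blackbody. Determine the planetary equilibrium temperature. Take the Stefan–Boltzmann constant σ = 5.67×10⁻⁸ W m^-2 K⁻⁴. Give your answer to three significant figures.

Averaging over the sphere, the absorbed flux is S(1−α)/4 = 13.17 W m^-2.
In equilibrium σT⁴ equals this, so T = 123.4 K.

123 K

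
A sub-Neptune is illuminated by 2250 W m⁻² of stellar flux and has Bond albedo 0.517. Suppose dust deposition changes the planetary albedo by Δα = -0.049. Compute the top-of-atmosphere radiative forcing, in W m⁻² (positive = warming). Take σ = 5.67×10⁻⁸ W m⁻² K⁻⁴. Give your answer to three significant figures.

27.6 W m⁻²

ΔF = −(S/4)Δα = −(2250/4)×(-0.049) = 27.56 W m⁻².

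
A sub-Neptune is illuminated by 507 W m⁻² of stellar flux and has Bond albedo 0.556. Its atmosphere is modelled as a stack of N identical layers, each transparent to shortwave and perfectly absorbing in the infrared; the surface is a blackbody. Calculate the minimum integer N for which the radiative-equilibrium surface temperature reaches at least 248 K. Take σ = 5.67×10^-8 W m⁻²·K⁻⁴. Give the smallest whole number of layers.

3

Top-of-atmosphere balance: σT_e⁴ = S(1−α)/4 = 56.28 W m⁻² → T_e = 177.5 K.
Need (N+1)T_e⁴ ≥ T_s⁴, i.e. N+1 ≥ (248/177.5)⁴ = 3.811.
So N ≥ 2.811; the smallest integer is N = 3.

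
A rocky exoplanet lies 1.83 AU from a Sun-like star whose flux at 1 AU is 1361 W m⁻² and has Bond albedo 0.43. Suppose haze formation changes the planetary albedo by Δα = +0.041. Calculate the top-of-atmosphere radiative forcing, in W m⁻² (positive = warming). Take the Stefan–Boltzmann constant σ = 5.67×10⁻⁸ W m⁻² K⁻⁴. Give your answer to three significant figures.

Flux at the orbit: S = 1361/(1.83)² = 406.4 W m⁻².
The change in absorbed flux is Δ[S(1−α)/4] = −SΔα/4 = -4.166 W m⁻².

-4.17 W m⁻²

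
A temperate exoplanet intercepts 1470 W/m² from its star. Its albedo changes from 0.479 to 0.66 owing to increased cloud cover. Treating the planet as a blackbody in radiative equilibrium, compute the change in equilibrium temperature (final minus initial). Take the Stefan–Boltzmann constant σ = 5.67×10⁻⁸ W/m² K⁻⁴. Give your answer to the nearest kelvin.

Initial: T₁ = [S(1−0.479)/(4σ)]^(1/4) = 241.1 K.
After:  T₂ = [1470·0.34/(4σ)]^(1/4) = 216.7 K.
ΔT = T₂ − T₁ = -24.40 K.

-24 K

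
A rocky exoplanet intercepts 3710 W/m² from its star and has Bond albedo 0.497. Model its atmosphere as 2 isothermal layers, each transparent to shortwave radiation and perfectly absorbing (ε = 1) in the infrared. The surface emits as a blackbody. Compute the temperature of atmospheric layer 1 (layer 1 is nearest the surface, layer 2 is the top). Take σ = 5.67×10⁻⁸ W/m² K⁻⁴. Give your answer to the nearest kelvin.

358 kelvin

Top-of-atmosphere balance: σT_e⁴ = S(1−α)/4 = 466.5 W/m² → T_e = 301.2 K.
Each opaque layer satisfies 2T_j⁴ = T_{j−1}⁴ + T_{j+1}⁴, giving T_k⁴ = (N+1−k)T_e⁴.
With k = 1: T_1 = (2+1−1)^¼·301.2 K = 358.2 K.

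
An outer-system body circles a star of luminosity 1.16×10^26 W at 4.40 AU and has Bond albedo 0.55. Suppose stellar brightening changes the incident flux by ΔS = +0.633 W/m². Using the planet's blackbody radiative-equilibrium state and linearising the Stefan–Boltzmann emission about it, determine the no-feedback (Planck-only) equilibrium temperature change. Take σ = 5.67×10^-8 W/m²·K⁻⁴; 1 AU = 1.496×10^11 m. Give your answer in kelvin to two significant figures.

0.60 K

d = 4.40 × 1.496×10^11 m = 6.582×10^11 m.
Spreading L over a sphere of radius d: S = 1.16×10^26/(4π·6.58×10^11²) = 21.30 W/m².
The baseline emission temperature is T_e = 80.63 K.
TOA radiative forcing: ΔF = (1−α)ΔS/4 = 0.45·(+0.633)/4 = 0.07121 W/m².
Linearising σT⁴ gives d(σT⁴)/dT = 4σT_e³ = 0.1189 W/m² per K.
ΔT₀ = ΔF/λ_P = 0.07121/0.1189 = 0.599 K.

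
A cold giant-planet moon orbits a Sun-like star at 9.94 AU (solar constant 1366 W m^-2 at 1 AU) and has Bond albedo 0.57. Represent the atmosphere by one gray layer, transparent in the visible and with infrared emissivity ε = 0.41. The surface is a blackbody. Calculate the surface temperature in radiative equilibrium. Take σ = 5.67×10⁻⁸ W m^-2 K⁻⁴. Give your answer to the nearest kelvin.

Irradiance scales as 1/d², so S = 1366 W m^-2 × (1/9.94)² = 13.83 W m^-2.
Effective emission temperature (TOA balance): σT_e⁴ = S(1−α)/4 = 1.486 W m^-2 → T_e = 71.55 K.
For a single slab of emissivity ε, T_s⁴ = 2T_e⁴/(2−ε); thus T_s = 71.55·(1.258)^(1/4) = 75.78 K.

76 K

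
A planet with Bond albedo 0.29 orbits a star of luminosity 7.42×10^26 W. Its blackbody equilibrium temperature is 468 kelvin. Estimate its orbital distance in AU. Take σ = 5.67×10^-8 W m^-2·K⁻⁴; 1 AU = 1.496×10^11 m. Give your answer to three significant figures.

The flux needed for this T is 4σT⁴/(1−0.29) = 15320 W m^-2.
S = L/(4πd²) → d = √(L/4πS) = √(7.42×10^26/(4π·15320)) = 6.207×10^10 m = 0.4149 AU.

0.415 AU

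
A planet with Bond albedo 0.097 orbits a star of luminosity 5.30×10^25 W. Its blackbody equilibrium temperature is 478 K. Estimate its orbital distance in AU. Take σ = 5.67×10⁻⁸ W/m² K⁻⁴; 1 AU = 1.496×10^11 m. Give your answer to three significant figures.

Required flux: S = 4σT⁴/(1−α) = 13110 W/m².
S = L/(4πd²) → d = √(L/4πS) = √(5.30×10^25/(4π·13110)) = 1.793×10^10 m = 0.1199 AU.

0.120 AU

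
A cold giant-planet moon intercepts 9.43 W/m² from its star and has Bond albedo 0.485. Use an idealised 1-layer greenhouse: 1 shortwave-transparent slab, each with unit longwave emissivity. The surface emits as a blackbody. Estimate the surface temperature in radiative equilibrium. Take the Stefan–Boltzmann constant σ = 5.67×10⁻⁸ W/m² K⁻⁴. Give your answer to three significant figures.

80.9 K

Top-of-atmosphere balance: σT_e⁴ = S(1−α)/4 = 1.214 W/m² → T_e = 68.03 K.
Layer-by-layer balance gives σT_s⁴ = (N+1)σT_e⁴, so T_s = 2^¼·68.03 = 80.90 K.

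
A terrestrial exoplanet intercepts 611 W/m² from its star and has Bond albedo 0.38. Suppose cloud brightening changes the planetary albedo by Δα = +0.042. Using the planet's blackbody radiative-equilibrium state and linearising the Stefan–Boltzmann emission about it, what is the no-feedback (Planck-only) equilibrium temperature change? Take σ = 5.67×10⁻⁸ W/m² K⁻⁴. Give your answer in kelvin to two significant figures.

Reference equilibrium: T_e = [S(1−α)/(4σ)]^(1/4) = 202.2 K.
ΔF = −(S/4)Δα = −(611.0/4)×(+0.042) = -6.416 W/m².
Planck response: λ_P = 4σT_e³ = 4·5.67×10⁻⁸·(202.2)³ = 1.874 W/m²/K.
Hence the no-feedback warming is ΔF/(4σT_e³) = -3.42 K.

-3.4 kelvin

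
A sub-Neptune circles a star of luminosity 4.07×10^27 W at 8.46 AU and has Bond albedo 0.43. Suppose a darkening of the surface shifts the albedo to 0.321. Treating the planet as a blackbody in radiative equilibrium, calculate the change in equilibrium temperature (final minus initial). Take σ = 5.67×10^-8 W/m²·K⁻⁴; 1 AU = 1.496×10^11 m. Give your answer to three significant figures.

6.71 kelvin

d = 8.46 × 1.496×10^11 m = 1.266×10^12 m.
Flux at the orbit: S = L/(4πd²) = 4.07×10^27/(4π·(1.27×10^12)²) = 202.2 W/m².
Initial: T₁ = [S(1−0.43)/(4σ)]^(1/4) = 150.1 K.
After:  T₂ = [202.2·0.679/(4σ)]^(1/4) = 156.9 K.
Change: 156.9 − 150.1 = 6.714 K.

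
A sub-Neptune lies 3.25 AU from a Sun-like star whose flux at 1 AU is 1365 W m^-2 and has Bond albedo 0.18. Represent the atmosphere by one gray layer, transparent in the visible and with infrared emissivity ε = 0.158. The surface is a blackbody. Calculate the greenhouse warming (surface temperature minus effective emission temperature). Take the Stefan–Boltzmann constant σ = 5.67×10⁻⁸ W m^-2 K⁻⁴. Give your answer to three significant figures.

3.06 kelvin

Irradiance scales as 1/d², so S = 1365 W m^-2 × (1/3.25)² = 129.2 W m^-2.
At the top of the atmosphere, σT_e⁴ = S(1−α)/4 = 26.49 W m^-2, giving T_e = 147.0 K.
Surface balance with a leaky layer gives σT_s⁴ = σT_e⁴·2/(2−ε), so T_s = T_e·[2/(2−0.158)]^(1/4) = 150.1 K.
T_s − T_e = 150.1 − 147.0 = 3.056 K.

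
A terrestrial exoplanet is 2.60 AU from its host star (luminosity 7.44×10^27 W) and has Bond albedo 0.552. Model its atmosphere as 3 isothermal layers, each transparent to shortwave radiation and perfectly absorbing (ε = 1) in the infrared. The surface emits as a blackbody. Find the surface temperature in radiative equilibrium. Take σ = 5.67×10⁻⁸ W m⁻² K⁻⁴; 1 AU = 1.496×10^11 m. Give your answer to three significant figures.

419 K

Orbital distance: d = 2.60 AU = 3.890×10^11 m.
Spreading L over a sphere of radius d: S = 7.44×10^27/(4π·3.89×10^11²) = 3913 W m⁻².
Top-of-atmosphere balance: σT_e⁴ = S(1−α)/4 = 438.3 W m⁻² → T_e = 296.5 K.
For an N-layer opaque stack, T_s⁴ = (N+1)T_e⁴, hence T_s = (4)^(1/4)×296.5 K = 419.3 K.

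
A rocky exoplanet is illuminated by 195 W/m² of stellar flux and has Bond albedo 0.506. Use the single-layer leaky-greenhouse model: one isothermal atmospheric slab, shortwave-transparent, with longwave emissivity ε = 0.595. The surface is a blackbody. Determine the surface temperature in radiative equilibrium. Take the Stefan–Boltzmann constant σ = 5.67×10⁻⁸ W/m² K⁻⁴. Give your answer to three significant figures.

At the top of the atmosphere, σT_e⁴ = S(1−α)/4 = 24.08 W/m², giving T_e = 143.6 K.
For a single slab of emissivity ε, T_s⁴ = 2T_e⁴/(2−ε); thus T_s = 143.6·(1.423)^(1/4) = 156.8 K.

157 K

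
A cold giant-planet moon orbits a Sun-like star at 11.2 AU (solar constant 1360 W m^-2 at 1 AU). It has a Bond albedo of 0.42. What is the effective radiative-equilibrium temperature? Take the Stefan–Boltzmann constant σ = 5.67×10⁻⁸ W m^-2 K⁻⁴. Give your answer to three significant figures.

72.6 K

Flux at the orbit: S = 1360/(11.2)² = 10.84 W m^-2.
The planet absorbs (1−α)S over its disc πR² and re-emits over 4πR², so the mean absorbed flux is (1−0.42)·10.84/4 = 1.572 W m^-2.
Set σT⁴ = 1.572 → T = (1.572/σ)^(1/4) = 72.56 K.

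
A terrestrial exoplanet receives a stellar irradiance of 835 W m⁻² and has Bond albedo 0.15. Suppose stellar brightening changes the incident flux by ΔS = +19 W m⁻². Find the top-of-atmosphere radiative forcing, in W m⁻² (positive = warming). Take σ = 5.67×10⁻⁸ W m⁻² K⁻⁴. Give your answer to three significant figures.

ΔF = Δ[S(1−α)]/4 = (1−0.15)·+19/4 = 4.037 W m⁻².

4.04 W m⁻²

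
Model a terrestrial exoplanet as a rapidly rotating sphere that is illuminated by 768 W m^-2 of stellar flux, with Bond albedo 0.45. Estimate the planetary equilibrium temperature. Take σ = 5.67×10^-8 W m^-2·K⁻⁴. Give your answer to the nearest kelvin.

208 K

Averaging over the sphere, the absorbed flux is S(1−α)/4 = 105.6 W m^-2.
Set σT⁴ = 105.6 → T = (105.6/σ)^(1/4) = 207.7 K.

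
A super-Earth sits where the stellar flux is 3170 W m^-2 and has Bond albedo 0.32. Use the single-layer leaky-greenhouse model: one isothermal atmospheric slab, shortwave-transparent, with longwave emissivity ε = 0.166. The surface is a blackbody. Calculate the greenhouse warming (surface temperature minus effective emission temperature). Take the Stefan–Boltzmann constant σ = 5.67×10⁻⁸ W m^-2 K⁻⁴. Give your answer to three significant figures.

Effective emission temperature (TOA balance): σT_e⁴ = S(1−α)/4 = 538.9 W m^-2 → T_e = 312.2 K.
For a single slab of emissivity ε, T_s⁴ = 2T_e⁴/(2−ε); thus T_s = 312.2·(1.091)^(1/4) = 319.1 K.
T_s − T_e = 319.1 − 312.2 = 6.837 K.

6.84 K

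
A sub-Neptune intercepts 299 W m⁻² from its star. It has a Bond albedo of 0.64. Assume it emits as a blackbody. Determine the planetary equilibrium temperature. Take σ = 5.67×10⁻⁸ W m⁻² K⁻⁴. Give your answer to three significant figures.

148 K

The planet absorbs (1−α)S over its disc πR² and re-emits over 4πR², so the mean absorbed flux is (1−0.64)·299.0/4 = 26.91 W m⁻².
Set σT⁴ = 26.91 → T = (26.91/σ)^(1/4) = 147.6 K.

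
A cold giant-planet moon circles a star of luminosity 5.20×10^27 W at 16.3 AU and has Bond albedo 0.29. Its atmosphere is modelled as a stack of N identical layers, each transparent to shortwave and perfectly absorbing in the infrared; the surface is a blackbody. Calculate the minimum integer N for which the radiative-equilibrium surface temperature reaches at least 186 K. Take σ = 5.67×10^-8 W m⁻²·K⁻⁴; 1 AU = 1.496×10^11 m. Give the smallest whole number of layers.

Orbital distance: d = 16.3 AU = 2.438×10^12 m.
Flux at the orbit: S = L/(4πd²) = 5.20×10^27/(4π·(2.44×10^12)²) = 69.59 W m⁻².
OLR = S(1−α)/4 = 12.35 W m⁻²; the top layer radiates at T_e = 121.5 K.
Since T_s⁴ = (N+1)T_e⁴, we need N ≥ (T_s/T_e)⁴ − 1 = 4.494.
Rounding up, N = 5.

5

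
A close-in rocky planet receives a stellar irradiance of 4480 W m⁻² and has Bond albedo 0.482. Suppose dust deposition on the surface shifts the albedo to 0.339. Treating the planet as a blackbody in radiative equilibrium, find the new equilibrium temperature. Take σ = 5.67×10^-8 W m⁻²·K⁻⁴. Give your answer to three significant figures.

T₂ = [S(1−α₂)/(4σ)]^(1/4) = [4480·0.661/(4σ)]^(1/4) = 338.0 K.

338 kelvin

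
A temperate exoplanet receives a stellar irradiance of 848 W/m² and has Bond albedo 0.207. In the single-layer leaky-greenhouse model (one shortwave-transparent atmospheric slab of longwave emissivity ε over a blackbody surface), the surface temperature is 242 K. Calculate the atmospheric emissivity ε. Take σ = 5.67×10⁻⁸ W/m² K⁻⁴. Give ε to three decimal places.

0.271

Effective temperature: T_e = [S(1−α)/(4σ)]^(1/4) = 233.3 K.
T_s⁴ = T_e⁴·2/(2−ε) → ε = 2 − 2(T_e/T_s)⁴ = 2 − 2·(233.3/242)⁴ = 0.2710.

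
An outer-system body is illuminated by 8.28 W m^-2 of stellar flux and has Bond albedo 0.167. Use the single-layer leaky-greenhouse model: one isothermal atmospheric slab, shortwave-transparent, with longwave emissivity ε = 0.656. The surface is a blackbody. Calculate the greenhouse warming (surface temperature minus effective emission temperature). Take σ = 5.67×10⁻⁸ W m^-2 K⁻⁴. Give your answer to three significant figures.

7.76 K

At the top of the atmosphere, σT_e⁴ = S(1−α)/4 = 1.724 W m^-2, giving T_e = 74.26 K.
The surface balance (absorbed SW + ε·downward IR = σT_s⁴) with T_a⁴ = T_s⁴/2 reduces to T_s = T_e·[2/(2−ε)]^¼ = 82.02 K.
The atmosphere warms the surface by 7.759 K.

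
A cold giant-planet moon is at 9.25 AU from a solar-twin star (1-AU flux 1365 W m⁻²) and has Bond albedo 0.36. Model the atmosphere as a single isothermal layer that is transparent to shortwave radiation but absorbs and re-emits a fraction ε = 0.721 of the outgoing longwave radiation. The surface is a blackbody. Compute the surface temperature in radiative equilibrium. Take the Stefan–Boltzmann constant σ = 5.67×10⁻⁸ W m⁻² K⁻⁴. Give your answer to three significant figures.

91.6 K

Irradiance scales as 1/d², so S = 1365 W m⁻² × (1/9.25)² = 15.95 W m⁻².
At the top of the atmosphere, σT_e⁴ = S(1−α)/4 = 2.553 W m⁻², giving T_e = 81.91 K.
Surface balance with a leaky layer gives σT_s⁴ = σT_e⁴·2/(2−ε), so T_s = T_e·[2/(2−0.721)]^(1/4) = 91.60 K.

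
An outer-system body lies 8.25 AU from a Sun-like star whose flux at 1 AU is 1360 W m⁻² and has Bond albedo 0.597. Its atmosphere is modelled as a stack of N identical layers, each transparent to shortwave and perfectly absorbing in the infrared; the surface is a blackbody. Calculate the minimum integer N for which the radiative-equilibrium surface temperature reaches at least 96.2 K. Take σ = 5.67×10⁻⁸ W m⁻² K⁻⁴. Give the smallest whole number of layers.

Flux at the orbit: S = 1360/(8.25)² = 19.98 W m⁻².
OLR = S(1−α)/4 = 2.013 W m⁻²; the top layer radiates at T_e = 77.19 K.
T_s = (N+1)^(1/4)·T_e ≥ 96.2 K requires N+1 ≥ (T_s/T_e)⁴ = (96.2/77.19)⁴ = 2.412.
So N ≥ 1.412; the smallest integer is N = 2.

2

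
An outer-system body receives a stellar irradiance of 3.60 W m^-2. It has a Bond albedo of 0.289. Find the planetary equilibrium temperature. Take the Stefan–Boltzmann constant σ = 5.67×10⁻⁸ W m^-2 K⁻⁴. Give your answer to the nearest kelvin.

The planet absorbs (1−α)S over its disc πR² and re-emits over 4πR², so the mean absorbed flux is (1−0.289)·3.600/4 = 0.6399 W m^-2.
Balancing against σT⁴: T = (0.6399/5.67×10⁻⁸)^(1/4) = 57.96 K.

58 kelvin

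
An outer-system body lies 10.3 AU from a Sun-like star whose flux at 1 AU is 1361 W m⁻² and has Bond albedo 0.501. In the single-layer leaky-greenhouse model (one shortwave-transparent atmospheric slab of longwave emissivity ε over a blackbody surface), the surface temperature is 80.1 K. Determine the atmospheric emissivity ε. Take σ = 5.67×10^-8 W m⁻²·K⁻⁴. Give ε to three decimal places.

0.629

Flux at the orbit: S = 1361/(10.3)² = 12.83 W m⁻².
TOA balance gives T_e = 72.89 K.
T_s⁴ = T_e⁴·2/(2−ε) → ε = 2 − 2(T_e/T_s)⁴ = 2 − 2·(72.89/80.1)⁴ = 0.6287.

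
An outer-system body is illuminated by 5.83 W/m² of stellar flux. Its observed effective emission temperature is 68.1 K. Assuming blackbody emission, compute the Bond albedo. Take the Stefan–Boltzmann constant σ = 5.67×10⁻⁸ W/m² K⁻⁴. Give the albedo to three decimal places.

Rearranging the radiative balance, α = 1 − 4σT⁴/S.
σT⁴ = 1.219 W/m², so 4σT⁴ = 4.878 W/m².
Hence α = 1 − 4.878/5.830 = 0.1633.

0.163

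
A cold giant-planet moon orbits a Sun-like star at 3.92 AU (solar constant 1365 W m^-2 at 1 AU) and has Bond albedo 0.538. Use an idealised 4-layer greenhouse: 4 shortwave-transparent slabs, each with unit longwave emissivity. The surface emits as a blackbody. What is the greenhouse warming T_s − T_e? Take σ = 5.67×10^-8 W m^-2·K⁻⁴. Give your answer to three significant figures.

57.5 kelvin

By the inverse-square law, S = 1365/3.92² = 88.83 W m^-2.
Top-of-atmosphere balance: σT_e⁴ = S(1−α)/4 = 10.26 W m^-2 → T_e = 116.0 K.
Surface: T_s = (5)^¼·T_e = 173.4 K.
So the greenhouse effect raises the surface by 173.4 − 116.0 = 57.45 K.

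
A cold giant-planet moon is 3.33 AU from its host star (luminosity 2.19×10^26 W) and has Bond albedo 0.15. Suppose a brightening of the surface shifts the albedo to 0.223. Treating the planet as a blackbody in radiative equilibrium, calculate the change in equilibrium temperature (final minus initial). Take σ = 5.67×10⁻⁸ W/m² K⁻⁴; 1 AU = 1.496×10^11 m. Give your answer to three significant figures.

-2.83 kelvin

Orbital distance: d = 3.33 AU = 4.982×10^11 m.
Spreading L over a sphere of radius d: S = 2.19×10^26/(4π·4.98×10^11²) = 70.22 W/m².
Initial: T₁ = [S(1−0.15)/(4σ)]^(1/4) = 127.4 K.
With α = 0.223, T₂ = 124.5 K.
ΔT = T₂ − T₁ = -2.827 K.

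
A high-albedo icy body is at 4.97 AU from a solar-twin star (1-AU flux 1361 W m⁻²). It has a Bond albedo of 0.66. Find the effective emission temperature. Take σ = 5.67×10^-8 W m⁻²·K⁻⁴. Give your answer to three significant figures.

95.3 K

By the inverse-square law, S = 1361/4.97² = 55.10 W m⁻².
The planet absorbs (1−α)S over its disc πR² and re-emits over 4πR², so the mean absorbed flux is (1−0.66)·55.10/4 = 4.683 W m⁻².
In equilibrium σT⁴ equals this, so T = 95.33 K.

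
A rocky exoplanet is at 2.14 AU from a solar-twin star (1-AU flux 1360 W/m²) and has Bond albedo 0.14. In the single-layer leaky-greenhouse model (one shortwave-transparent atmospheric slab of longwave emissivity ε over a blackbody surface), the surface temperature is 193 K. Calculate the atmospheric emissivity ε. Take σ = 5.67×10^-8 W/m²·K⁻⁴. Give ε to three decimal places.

By the inverse-square law, S = 1360/2.14² = 297.0 W/m².
First, T_e = [297.0·(1−0.14)/(4σ)]^(1/4) = 183.2 K.
T_s⁴ = T_e⁴·2/(2−ε) → ε = 2 − 2(T_e/T_s)⁴ = 2 − 2·(183.2/193)⁴ = 0.3768.

0.377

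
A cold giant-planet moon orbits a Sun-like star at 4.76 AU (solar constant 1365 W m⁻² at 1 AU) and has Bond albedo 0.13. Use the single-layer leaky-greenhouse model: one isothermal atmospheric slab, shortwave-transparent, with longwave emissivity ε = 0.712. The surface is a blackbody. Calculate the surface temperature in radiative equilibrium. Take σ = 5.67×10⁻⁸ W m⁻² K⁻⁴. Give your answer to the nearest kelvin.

138 kelvin

Flux at the orbit: S = 1365/(4.76)² = 60.24 W m⁻².
The planet radiates to space at T_e = [S(1−α)/(4σ)]^(1/4) = 123.3 K.
For a single slab of emissivity ε, T_s⁴ = 2T_e⁴/(2−ε); thus T_s = 123.3·(1.553)^(1/4) = 137.6 K.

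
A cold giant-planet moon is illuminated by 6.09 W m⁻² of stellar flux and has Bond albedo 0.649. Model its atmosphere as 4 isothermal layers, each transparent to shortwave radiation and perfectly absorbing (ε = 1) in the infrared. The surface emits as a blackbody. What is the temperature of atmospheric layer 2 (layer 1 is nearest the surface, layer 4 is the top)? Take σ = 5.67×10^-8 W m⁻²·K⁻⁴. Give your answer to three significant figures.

The effective emission temperature is T_e = [S(1−α)/(4σ)]^¼ = 55.41 K.
The net upward flux σT_e⁴ is constant between every pair of levels, so T_k⁴ = (N+1−k)T_e⁴.
With k = 2: T_2 = (4+1−2)^¼·55.41 K = 72.92 K.

72.9 K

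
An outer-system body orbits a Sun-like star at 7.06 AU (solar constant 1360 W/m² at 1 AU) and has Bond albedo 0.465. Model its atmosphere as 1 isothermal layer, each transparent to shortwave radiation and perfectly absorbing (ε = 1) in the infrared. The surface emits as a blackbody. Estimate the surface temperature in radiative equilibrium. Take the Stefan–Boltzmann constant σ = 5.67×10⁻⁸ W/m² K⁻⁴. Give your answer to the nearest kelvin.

107 kelvin

By the inverse-square law, S = 1360/7.06² = 27.29 W/m².
The effective emission temperature is T_e = [S(1−α)/(4σ)]^¼ = 89.57 K.
Layer-by-layer balance gives σT_s⁴ = (N+1)σT_e⁴, so T_s = 2^¼·89.57 = 106.5 K.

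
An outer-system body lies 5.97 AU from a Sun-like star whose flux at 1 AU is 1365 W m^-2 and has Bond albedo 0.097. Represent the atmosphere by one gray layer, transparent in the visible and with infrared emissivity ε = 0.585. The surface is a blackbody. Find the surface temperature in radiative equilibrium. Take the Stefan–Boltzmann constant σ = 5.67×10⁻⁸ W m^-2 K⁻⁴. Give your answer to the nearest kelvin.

Irradiance scales as 1/d², so S = 1365 W m^-2 × (1/5.97)² = 38.30 W m^-2.
The planet radiates to space at T_e = [S(1−α)/(4σ)]^(1/4) = 111.1 K.
The surface balance (absorbed SW + ε·downward IR = σT_s⁴) with T_a⁴ = T_s⁴/2 reduces to T_s = T_e·[2/(2−ε)]^¼ = 121.2 K.

121 K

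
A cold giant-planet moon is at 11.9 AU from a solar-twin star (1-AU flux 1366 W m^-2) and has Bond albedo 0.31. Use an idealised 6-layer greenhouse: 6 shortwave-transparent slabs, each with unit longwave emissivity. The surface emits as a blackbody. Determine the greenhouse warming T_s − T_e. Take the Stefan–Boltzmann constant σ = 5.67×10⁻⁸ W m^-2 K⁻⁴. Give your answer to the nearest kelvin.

Flux at the orbit: S = 1366/(11.9)² = 9.646 W m^-2.
OLR = S(1−α)/4 = 1.664 W m^-2; the top layer radiates at T_e = 73.60 K.
T_s = (N+1)^(1/4)·T_e = 119.7 K.
Warming: T_s − T_e = 46.12 K.

46 K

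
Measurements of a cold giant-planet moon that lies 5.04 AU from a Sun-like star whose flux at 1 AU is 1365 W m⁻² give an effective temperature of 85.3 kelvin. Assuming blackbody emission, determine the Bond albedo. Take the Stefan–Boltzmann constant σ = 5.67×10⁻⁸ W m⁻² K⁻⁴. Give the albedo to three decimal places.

Flux at the orbit: S = 1365/(5.04)² = 53.74 W m⁻².
Rearranging the radiative balance, α = 1 − 4σT⁴/S.
σT⁴ = 3.002 W m⁻², so 4σT⁴ = 12.01 W m⁻².
Hence α = 1 − 12.01/53.74 = 0.7766.

0.777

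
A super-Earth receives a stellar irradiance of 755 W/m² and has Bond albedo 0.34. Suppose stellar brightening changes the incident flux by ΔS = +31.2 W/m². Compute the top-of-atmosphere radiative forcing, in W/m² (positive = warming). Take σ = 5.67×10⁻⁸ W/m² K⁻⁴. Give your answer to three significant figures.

ΔF = Δ[S(1−α)]/4 = (1−0.34)·+31.2/4 = 5.148 W/m².

5.15 W/m²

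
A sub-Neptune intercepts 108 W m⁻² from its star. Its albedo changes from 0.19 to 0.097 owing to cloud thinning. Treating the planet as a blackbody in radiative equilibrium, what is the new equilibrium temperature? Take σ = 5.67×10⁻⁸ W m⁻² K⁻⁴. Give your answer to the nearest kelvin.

New equilibrium: T₂ = [(1−0.097)·108.0/(4σ)]^(1/4) = 144.0 K.

144 kelvin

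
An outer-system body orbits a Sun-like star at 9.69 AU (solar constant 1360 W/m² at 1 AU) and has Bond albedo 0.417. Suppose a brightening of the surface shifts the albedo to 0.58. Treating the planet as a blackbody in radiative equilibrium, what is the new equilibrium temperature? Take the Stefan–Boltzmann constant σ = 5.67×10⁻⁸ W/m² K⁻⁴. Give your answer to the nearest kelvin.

By the inverse-square law, S = 1360/9.69² = 14.48 W/m².
With the new albedo, S(1−α₂)/4 = 1.521 W/m², so T₂ = 71.97 K.

72 K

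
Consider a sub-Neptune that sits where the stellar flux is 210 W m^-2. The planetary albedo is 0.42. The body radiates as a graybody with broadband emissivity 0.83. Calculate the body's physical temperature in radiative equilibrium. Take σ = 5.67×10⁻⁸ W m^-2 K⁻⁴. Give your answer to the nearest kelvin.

Absorbed flux (global mean): S(1−α)/4 = 210.0·0.58/4 = 30.45 W m^-2.
Radiative balance εσT⁴ = 30.45 gives T = [30.45/(0.83·σ)]^(1/4) = 159.5 K.

159 kelvin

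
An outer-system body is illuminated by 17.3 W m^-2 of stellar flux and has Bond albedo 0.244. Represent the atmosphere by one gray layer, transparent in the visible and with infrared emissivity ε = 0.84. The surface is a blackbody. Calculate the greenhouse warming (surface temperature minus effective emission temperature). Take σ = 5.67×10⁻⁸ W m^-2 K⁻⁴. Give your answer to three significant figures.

At the top of the atmosphere, σT_e⁴ = S(1−α)/4 = 3.270 W m^-2, giving T_e = 87.14 K.
The surface balance (absorbed SW + ε·downward IR = σT_s⁴) with T_a⁴ = T_s⁴/2 reduces to T_s = T_e·[2/(2−ε)]^¼ = 99.86 K.
The atmosphere warms the surface by 12.71 K.

12.7 K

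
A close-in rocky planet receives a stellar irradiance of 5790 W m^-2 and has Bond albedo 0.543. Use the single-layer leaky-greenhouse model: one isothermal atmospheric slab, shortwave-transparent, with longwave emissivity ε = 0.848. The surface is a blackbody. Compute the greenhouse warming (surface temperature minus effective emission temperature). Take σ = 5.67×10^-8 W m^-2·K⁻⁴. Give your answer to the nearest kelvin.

49 K

The planet radiates to space at T_e = [S(1−α)/(4σ)]^(1/4) = 328.7 K.
Surface balance with a leaky layer gives σT_s⁴ = σT_e⁴·2/(2−ε), so T_s = T_e·[2/(2−0.848)]^(1/4) = 377.3 K.
T_s − T_e = 377.3 − 328.7 = 48.60 K.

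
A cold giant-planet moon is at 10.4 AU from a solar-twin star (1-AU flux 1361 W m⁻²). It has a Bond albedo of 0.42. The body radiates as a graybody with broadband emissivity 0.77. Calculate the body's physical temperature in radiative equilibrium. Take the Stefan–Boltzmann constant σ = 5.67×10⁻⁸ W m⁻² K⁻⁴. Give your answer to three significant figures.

Irradiance scales as 1/d², so S = 1361 W m⁻² × (1/10.4)² = 12.58 W m⁻².
The planet absorbs (1−α)S over its disc πR² and re-emits over 4πR², so the mean absorbed flux is (1−0.42)·12.58/4 = 1.825 W m⁻².
Radiative balance εσT⁴ = 1.825 gives T = [1.825/(0.77·σ)]^(1/4) = 80.40 K.

80.4 K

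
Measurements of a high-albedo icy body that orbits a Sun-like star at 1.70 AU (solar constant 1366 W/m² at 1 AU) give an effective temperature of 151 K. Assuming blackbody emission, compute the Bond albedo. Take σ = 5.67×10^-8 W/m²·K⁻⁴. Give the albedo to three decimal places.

0.751

By the inverse-square law, S = 1366/1.70² = 472.7 W/m².
From σT⁴ = S(1−α)/4 we invert for α: 1−α = 4σT⁴/S.
σT⁴ = 29.48 W/m², so 4σT⁴ = 117.9 W/m².
1−α = 117.9/472.7 = 0.2495, so α = 0.7505.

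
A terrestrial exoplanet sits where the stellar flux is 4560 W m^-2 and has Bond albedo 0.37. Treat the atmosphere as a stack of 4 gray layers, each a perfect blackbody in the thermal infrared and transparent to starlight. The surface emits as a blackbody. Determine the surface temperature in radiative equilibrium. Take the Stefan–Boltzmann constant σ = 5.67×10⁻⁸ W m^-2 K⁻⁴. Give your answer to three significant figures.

502 K

Top-of-atmosphere balance: σT_e⁴ = S(1−α)/4 = 718.2 W m^-2 → T_e = 335.5 K.
Layer-by-layer balance gives σT_s⁴ = (N+1)σT_e⁴, so T_s = 5^¼·335.5 = 501.7 K.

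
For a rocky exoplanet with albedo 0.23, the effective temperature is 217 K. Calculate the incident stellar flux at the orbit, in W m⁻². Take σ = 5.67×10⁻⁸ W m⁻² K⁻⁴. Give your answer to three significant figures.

653 W m⁻²

From S(1−α)/4 = σT⁴: S = 4σT⁴/(1−α).
The emitted flux is σT⁴ = 125.7 W m⁻².
S = 4·125.7/0.77 = 653.1 W m⁻².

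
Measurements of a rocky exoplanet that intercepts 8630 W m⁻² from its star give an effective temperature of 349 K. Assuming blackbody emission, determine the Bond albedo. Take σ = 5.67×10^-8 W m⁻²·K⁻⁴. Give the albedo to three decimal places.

0.610

Rearranging the radiative balance, α = 1 − 4σT⁴/S.
σT⁴ = 841.2 W m⁻², so 4σT⁴ = 3365 W m⁻².
Hence α = 1 − 3365/8630 = 0.6101.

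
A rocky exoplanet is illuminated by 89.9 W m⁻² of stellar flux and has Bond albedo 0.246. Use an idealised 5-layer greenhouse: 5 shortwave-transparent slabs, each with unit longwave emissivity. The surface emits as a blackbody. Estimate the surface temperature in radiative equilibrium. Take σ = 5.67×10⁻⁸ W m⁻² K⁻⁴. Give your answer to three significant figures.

Top-of-atmosphere balance: σT_e⁴ = S(1−α)/4 = 16.95 W m⁻² → T_e = 131.5 K.
Layer-by-layer balance gives σT_s⁴ = (N+1)σT_e⁴, so T_s = 6^¼·131.5 = 205.8 K.

206 kelvin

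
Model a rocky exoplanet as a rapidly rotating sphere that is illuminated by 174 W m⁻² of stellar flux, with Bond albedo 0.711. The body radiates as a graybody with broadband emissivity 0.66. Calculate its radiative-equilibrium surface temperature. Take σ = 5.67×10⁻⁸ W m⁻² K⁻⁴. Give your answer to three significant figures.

135 K

Absorbed flux (global mean): S(1−α)/4 = 174.0·0.289/4 = 12.57 W m⁻².
Equating to εσT⁴ with ε = 0.66: T = (12.57/0.66σ)^(1/4) = 135.4 K.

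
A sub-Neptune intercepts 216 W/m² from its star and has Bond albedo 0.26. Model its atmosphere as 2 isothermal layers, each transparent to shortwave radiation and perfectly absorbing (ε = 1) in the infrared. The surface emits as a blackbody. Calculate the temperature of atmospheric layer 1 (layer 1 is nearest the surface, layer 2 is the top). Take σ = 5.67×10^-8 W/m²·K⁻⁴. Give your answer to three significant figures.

Top-of-atmosphere balance: σT_e⁴ = S(1−α)/4 = 39.96 W/m² → T_e = 162.9 K.
Each opaque layer satisfies 2T_j⁴ = T_{j−1}⁴ + T_{j+1}⁴, giving T_k⁴ = (N+1−k)T_e⁴.
T_1 = (2)^(1/4)·162.9 = 193.8 K.

194 K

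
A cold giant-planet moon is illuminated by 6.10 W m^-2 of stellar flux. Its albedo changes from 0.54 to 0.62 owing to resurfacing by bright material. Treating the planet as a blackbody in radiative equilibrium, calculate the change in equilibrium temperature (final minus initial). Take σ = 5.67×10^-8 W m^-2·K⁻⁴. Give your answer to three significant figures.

With α = 0.54, T₁ = 59.31 K.
After:  T₂ = [6.100·0.38/(4σ)]^(1/4) = 56.54 K.
ΔT = T₂ − T₁ = -2.766 K.

-2.77 K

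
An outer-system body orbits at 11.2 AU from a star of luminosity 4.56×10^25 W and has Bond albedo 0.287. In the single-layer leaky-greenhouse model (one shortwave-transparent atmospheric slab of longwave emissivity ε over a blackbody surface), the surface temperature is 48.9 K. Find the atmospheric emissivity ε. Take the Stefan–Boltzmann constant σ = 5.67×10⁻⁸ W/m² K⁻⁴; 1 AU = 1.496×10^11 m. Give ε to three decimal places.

0.579

Orbital distance: d = 11.2 AU = 1.676×10^12 m.
Spreading L over a sphere of radius d: S = 4.56×10^25/(4π·1.68×10^12²) = 1.293 W/m².
First, T_e = [1.293·(1−0.287)/(4σ)]^(1/4) = 44.90 K.
Since (2−ε)/2 = (T_e/T_s)⁴ = 0.7107, ε = 0.5787.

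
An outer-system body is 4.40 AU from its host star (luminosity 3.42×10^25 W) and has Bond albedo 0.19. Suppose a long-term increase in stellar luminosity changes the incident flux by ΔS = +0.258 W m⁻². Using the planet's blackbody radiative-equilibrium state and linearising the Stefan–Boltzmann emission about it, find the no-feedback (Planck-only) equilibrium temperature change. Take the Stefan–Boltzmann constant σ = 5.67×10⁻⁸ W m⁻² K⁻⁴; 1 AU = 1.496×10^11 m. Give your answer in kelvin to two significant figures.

d = 4.40 × 1.496×10^11 m = 6.582×10^11 m.
Flux at the orbit: S = L/(4πd²) = 3.42×10^25/(4π·(6.58×10^11)²) = 6.281 W m⁻².
The baseline emission temperature is T_e = 68.82 K.
ΔF = Δ[S(1−α)]/4 = (1−0.19)·+0.258/4 = 0.05225 W m⁻².
Planck response: λ_P = 4σT_e³ = 4·5.67×10⁻⁸·(68.82)³ = 0.07393 W m⁻²/K.
ΔT₀ = ΔF/λ_P = 0.05225/0.07393 = 0.707 K.

0.71 K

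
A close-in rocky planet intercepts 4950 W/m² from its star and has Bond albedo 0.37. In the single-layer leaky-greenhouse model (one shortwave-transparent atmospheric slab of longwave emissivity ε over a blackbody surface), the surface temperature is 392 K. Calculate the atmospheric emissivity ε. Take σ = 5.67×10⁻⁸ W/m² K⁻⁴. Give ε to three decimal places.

First, T_e = [4950·(1−0.37)/(4σ)]^(1/4) = 342.4 K.
Since (2−ε)/2 = (T_e/T_s)⁴ = 0.5823, ε = 0.8354.

0.835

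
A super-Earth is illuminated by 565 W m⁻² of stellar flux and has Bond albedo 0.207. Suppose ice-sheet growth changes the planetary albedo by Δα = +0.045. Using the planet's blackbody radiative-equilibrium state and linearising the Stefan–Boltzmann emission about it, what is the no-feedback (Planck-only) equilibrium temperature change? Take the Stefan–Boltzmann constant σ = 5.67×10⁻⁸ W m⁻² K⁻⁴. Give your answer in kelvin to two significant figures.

-3.0 kelvin

The baseline emission temperature is T_e = 210.8 K.
The change in absorbed flux is Δ[S(1−α)/4] = −SΔα/4 = -6.356 W m⁻².
Linearising σT⁴ gives d(σT⁴)/dT = 4σT_e³ = 2.125 W m⁻² per K.
Hence the no-feedback warming is ΔF/(4σT_e³) = -2.99 K.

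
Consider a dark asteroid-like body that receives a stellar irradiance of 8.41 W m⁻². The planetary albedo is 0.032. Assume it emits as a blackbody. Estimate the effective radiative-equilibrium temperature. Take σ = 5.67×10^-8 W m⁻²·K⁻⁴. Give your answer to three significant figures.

Absorbed flux (global mean): S(1−α)/4 = 8.410·0.968/4 = 2.035 W m⁻².
Balancing against σT⁴: T = (2.035/5.67×10⁻⁸)^(1/4) = 77.40 K.

77.4 K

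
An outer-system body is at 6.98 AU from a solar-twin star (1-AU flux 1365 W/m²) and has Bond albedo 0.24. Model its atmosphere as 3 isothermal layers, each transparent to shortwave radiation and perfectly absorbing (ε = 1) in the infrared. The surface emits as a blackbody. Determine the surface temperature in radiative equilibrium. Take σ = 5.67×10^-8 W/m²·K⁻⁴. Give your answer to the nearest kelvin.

139 kelvin

Flux at the orbit: S = 1365/(6.98)² = 28.02 W/m².
Top-of-atmosphere balance: σT_e⁴ = S(1−α)/4 = 5.323 W/m² → T_e = 98.43 K.
For an N-layer opaque stack, T_s⁴ = (N+1)T_e⁴, hence T_s = (4)^(1/4)×98.43 K = 139.2 K.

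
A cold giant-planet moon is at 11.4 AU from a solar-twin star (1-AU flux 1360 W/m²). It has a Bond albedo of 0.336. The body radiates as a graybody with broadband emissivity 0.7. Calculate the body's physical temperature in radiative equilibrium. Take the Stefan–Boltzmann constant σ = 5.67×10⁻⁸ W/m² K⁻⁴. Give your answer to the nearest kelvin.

81 K

Irradiance scales as 1/d², so S = 1360 W/m² × (1/11.4)² = 10.46 W/m².
The planet absorbs (1−α)S over its disc πR² and re-emits over 4πR², so the mean absorbed flux is (1−0.336)·10.46/4 = 1.737 W/m².
Equating to εσT⁴ with ε = 0.7: T = (1.737/0.7σ)^(1/4) = 81.34 K.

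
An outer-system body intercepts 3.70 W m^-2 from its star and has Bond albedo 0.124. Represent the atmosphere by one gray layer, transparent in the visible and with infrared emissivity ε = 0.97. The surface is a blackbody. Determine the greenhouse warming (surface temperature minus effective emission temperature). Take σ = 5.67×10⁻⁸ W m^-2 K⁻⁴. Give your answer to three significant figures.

At the top of the atmosphere, σT_e⁴ = S(1−α)/4 = 0.8103 W m^-2, giving T_e = 61.48 K.
For a single slab of emissivity ε, T_s⁴ = 2T_e⁴/(2−ε); thus T_s = 61.48·(1.942)^(1/4) = 72.58 K.
T_s − T_e = 72.58 − 61.48 = 11.09 K.

11.1 kelvin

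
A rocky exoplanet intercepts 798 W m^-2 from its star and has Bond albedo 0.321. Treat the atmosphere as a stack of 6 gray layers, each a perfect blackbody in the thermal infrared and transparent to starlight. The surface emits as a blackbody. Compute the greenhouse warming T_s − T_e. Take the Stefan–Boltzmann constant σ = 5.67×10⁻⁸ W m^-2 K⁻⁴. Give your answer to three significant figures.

139 K

OLR = S(1−α)/4 = 135.5 W m^-2; the top layer radiates at T_e = 221.1 K.
T_s = (N+1)^(1/4)·T_e = 359.6 K.
Warming: T_s − T_e = 138.5 K.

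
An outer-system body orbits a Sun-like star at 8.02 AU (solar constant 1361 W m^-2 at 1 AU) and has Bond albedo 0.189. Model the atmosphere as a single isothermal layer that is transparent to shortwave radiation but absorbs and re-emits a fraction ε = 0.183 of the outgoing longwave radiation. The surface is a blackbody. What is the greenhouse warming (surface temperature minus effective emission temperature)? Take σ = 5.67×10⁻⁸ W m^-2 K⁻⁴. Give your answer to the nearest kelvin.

2 K

By the inverse-square law, S = 1361/8.02² = 21.16 W m^-2.
The planet radiates to space at T_e = [S(1−α)/(4σ)]^(1/4) = 93.27 K.
The surface balance (absorbed SW + ε·downward IR = σT_s⁴) with T_a⁴ = T_s⁴/2 reduces to T_s = T_e·[2/(2−ε)]^¼ = 95.53 K.
Greenhouse warming: T_s − T_e = 2.265 K.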